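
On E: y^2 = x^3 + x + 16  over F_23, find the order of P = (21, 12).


Compute successive multiples of P until we hit O:
  1P = (21, 12)
  2P = (12, 13)
  3P = (15, 18)
  4P = (11, 1)
  5P = (9, 15)
  6P = (6, 13)
  7P = (5, 13)
  8P = (5, 10)
  ... (continuing to 15P)
  15P = O

ord(P) = 15


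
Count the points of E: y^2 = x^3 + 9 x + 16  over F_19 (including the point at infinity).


For each x in F_19, count y with y^2 = x^3 + 9 x + 16 mod 19:
  x = 0: RHS = 16, y in [4, 15]  -> 2 point(s)
  x = 1: RHS = 7, y in [8, 11]  -> 2 point(s)
  x = 2: RHS = 4, y in [2, 17]  -> 2 point(s)
  x = 6: RHS = 1, y in [1, 18]  -> 2 point(s)
  x = 7: RHS = 4, y in [2, 17]  -> 2 point(s)
  x = 8: RHS = 11, y in [7, 12]  -> 2 point(s)
  x = 9: RHS = 9, y in [3, 16]  -> 2 point(s)
  x = 10: RHS = 4, y in [2, 17]  -> 2 point(s)
  x = 12: RHS = 9, y in [3, 16]  -> 2 point(s)
  x = 14: RHS = 17, y in [6, 13]  -> 2 point(s)
  x = 15: RHS = 11, y in [7, 12]  -> 2 point(s)
  x = 16: RHS = 0, y in [0]  -> 1 point(s)
  x = 17: RHS = 9, y in [3, 16]  -> 2 point(s)
  x = 18: RHS = 6, y in [5, 14]  -> 2 point(s)
Affine points: 27. Add the point at infinity: total = 28.

#E(F_19) = 28


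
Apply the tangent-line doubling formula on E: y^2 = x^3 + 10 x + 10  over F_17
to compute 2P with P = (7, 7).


Doubling: s = (3 x1^2 + a) / (2 y1)
s = (3*7^2 + 10) / (2*7) mod 17 = 10
x3 = s^2 - 2 x1 mod 17 = 10^2 - 2*7 = 1
y3 = s (x1 - x3) - y1 mod 17 = 10 * (7 - 1) - 7 = 2

2P = (1, 2)


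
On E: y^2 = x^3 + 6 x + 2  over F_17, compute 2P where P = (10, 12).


k = 2 = 10_2 (binary, LSB first: 01)
Double-and-add from P = (10, 12):
  bit 0 = 0: acc unchanged = O
  bit 1 = 1: acc = O + (14, 5) = (14, 5)

2P = (14, 5)


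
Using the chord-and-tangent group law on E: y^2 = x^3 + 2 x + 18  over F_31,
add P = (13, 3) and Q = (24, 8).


P != Q, so use the chord formula.
s = (y2 - y1) / (x2 - x1) = (5) / (11) mod 31 = 23
x3 = s^2 - x1 - x2 mod 31 = 23^2 - 13 - 24 = 27
y3 = s (x1 - x3) - y1 mod 31 = 23 * (13 - 27) - 3 = 16

P + Q = (27, 16)


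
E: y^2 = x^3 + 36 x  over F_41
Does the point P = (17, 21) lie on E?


Check whether y^2 = x^3 + 36 x + 0 (mod 41) for (x, y) = (17, 21).
LHS: y^2 = 21^2 mod 41 = 31
RHS: x^3 + 36 x + 0 = 17^3 + 36*17 + 0 mod 41 = 31
LHS = RHS

Yes, on the curve


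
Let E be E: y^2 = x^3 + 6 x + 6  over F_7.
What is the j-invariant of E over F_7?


Delta = -16(4 a^3 + 27 b^2) mod 7 = 3
-1728 * (4 a)^3 = -1728 * (4*6)^3 mod 7 = 6
j = 6 * 3^(-1) mod 7 = 2

j = 2 (mod 7)


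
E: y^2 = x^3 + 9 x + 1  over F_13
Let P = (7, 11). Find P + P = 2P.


Doubling: s = (3 x1^2 + a) / (2 y1)
s = (3*7^2 + 9) / (2*11) mod 13 = 0
x3 = s^2 - 2 x1 mod 13 = 0^2 - 2*7 = 12
y3 = s (x1 - x3) - y1 mod 13 = 0 * (7 - 12) - 11 = 2

2P = (12, 2)


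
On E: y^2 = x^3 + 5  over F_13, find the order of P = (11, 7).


Compute successive multiples of P until we hit O:
  1P = (11, 7)
  2P = (5, 0)
  3P = (11, 6)
  4P = O

ord(P) = 4


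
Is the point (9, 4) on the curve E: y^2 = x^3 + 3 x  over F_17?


Check whether y^2 = x^3 + 3 x + 0 (mod 17) for (x, y) = (9, 4).
LHS: y^2 = 4^2 mod 17 = 16
RHS: x^3 + 3 x + 0 = 9^3 + 3*9 + 0 mod 17 = 8
LHS != RHS

No, not on the curve


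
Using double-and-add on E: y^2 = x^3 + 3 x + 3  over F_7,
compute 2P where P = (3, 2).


k = 2 = 10_2 (binary, LSB first: 01)
Double-and-add from P = (3, 2):
  bit 0 = 0: acc unchanged = O
  bit 1 = 1: acc = O + (3, 5) = (3, 5)

2P = (3, 5)


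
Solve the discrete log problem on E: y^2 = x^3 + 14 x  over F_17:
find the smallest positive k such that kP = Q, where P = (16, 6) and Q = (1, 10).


Enumerate multiples of P until we hit Q = (1, 10):
  1P = (16, 6)
  2P = (2, 11)
  3P = (15, 7)
  4P = (4, 16)
  5P = (1, 7)
  6P = (13, 4)
  7P = (13, 13)
  8P = (1, 10)
Match found at i = 8.

k = 8


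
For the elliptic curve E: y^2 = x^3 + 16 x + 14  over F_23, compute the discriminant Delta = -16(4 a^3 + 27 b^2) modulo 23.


4 a^3 + 27 b^2 = 4*16^3 + 27*14^2 = 16384 + 5292 = 21676
Delta = -16 * (21676) = -346816
Delta mod 23 = 1

Delta = 1 (mod 23)


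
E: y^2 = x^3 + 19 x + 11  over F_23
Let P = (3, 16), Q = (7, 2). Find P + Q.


P != Q, so use the chord formula.
s = (y2 - y1) / (x2 - x1) = (9) / (4) mod 23 = 8
x3 = s^2 - x1 - x2 mod 23 = 8^2 - 3 - 7 = 8
y3 = s (x1 - x3) - y1 mod 23 = 8 * (3 - 8) - 16 = 13

P + Q = (8, 13)


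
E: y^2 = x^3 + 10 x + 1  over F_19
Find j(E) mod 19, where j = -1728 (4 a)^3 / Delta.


Delta = -16(4 a^3 + 27 b^2) mod 19 = 16
-1728 * (4 a)^3 = -1728 * (4*10)^3 mod 19 = 8
j = 8 * 16^(-1) mod 19 = 10

j = 10 (mod 19)


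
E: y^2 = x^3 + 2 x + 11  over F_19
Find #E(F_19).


For each x in F_19, count y with y^2 = x^3 + 2 x + 11 mod 19:
  x = 0: RHS = 11, y in [7, 12]  -> 2 point(s)
  x = 2: RHS = 4, y in [2, 17]  -> 2 point(s)
  x = 3: RHS = 6, y in [5, 14]  -> 2 point(s)
  x = 4: RHS = 7, y in [8, 11]  -> 2 point(s)
  x = 6: RHS = 11, y in [7, 12]  -> 2 point(s)
  x = 7: RHS = 7, y in [8, 11]  -> 2 point(s)
  x = 8: RHS = 7, y in [8, 11]  -> 2 point(s)
  x = 9: RHS = 17, y in [6, 13]  -> 2 point(s)
  x = 10: RHS = 5, y in [9, 10]  -> 2 point(s)
  x = 13: RHS = 11, y in [7, 12]  -> 2 point(s)
  x = 14: RHS = 9, y in [3, 16]  -> 2 point(s)
  x = 16: RHS = 16, y in [4, 15]  -> 2 point(s)
Affine points: 24. Add the point at infinity: total = 25.

#E(F_19) = 25


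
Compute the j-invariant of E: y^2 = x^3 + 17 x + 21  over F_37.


Delta = -16(4 a^3 + 27 b^2) mod 37 = 32
-1728 * (4 a)^3 = -1728 * (4*17)^3 mod 37 = 29
j = 29 * 32^(-1) mod 37 = 9

j = 9 (mod 37)


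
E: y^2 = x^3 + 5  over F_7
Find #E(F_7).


For each x in F_7, count y with y^2 = x^3 + 0 x + 5 mod 7:
  x = 3: RHS = 4, y in [2, 5]  -> 2 point(s)
  x = 5: RHS = 4, y in [2, 5]  -> 2 point(s)
  x = 6: RHS = 4, y in [2, 5]  -> 2 point(s)
Affine points: 6. Add the point at infinity: total = 7.

#E(F_7) = 7


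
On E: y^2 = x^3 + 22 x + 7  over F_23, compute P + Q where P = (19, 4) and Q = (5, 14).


P != Q, so use the chord formula.
s = (y2 - y1) / (x2 - x1) = (10) / (9) mod 23 = 19
x3 = s^2 - x1 - x2 mod 23 = 19^2 - 19 - 5 = 15
y3 = s (x1 - x3) - y1 mod 23 = 19 * (19 - 15) - 4 = 3

P + Q = (15, 3)


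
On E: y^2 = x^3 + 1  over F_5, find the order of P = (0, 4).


Compute successive multiples of P until we hit O:
  1P = (0, 4)
  2P = (0, 1)
  3P = O

ord(P) = 3


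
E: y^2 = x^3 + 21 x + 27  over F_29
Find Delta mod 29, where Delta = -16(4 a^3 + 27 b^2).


4 a^3 + 27 b^2 = 4*21^3 + 27*27^2 = 37044 + 19683 = 56727
Delta = -16 * (56727) = -907632
Delta mod 29 = 10

Delta = 10 (mod 29)


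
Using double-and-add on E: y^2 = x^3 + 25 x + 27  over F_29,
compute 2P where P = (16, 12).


k = 2 = 10_2 (binary, LSB first: 01)
Double-and-add from P = (16, 12):
  bit 0 = 0: acc unchanged = O
  bit 1 = 1: acc = O + (1, 16) = (1, 16)

2P = (1, 16)


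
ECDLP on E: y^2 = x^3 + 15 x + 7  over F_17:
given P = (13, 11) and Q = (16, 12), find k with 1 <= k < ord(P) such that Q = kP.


Enumerate multiples of P until we hit Q = (16, 12):
  1P = (13, 11)
  2P = (9, 2)
  3P = (16, 12)
Match found at i = 3.

k = 3


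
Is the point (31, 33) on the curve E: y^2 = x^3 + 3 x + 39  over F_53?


Check whether y^2 = x^3 + 3 x + 39 (mod 53) for (x, y) = (31, 33).
LHS: y^2 = 33^2 mod 53 = 29
RHS: x^3 + 3 x + 39 = 31^3 + 3*31 + 39 mod 53 = 31
LHS != RHS

No, not on the curve


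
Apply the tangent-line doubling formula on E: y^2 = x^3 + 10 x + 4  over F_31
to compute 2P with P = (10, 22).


Doubling: s = (3 x1^2 + a) / (2 y1)
s = (3*10^2 + 10) / (2*22) mod 31 = 0
x3 = s^2 - 2 x1 mod 31 = 0^2 - 2*10 = 11
y3 = s (x1 - x3) - y1 mod 31 = 0 * (10 - 11) - 22 = 9

2P = (11, 9)


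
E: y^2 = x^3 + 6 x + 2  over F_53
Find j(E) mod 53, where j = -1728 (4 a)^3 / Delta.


Delta = -16(4 a^3 + 27 b^2) mod 53 = 30
-1728 * (4 a)^3 = -1728 * (4*6)^3 mod 53 = 23
j = 23 * 30^(-1) mod 53 = 52

j = 52 (mod 53)


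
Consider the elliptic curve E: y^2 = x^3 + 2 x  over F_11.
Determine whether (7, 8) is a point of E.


Check whether y^2 = x^3 + 2 x + 0 (mod 11) for (x, y) = (7, 8).
LHS: y^2 = 8^2 mod 11 = 9
RHS: x^3 + 2 x + 0 = 7^3 + 2*7 + 0 mod 11 = 5
LHS != RHS

No, not on the curve


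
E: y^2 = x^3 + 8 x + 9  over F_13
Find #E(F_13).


For each x in F_13, count y with y^2 = x^3 + 8 x + 9 mod 13:
  x = 0: RHS = 9, y in [3, 10]  -> 2 point(s)
  x = 4: RHS = 1, y in [1, 12]  -> 2 point(s)
  x = 6: RHS = 0, y in [0]  -> 1 point(s)
  x = 8: RHS = 0, y in [0]  -> 1 point(s)
  x = 9: RHS = 4, y in [2, 11]  -> 2 point(s)
  x = 10: RHS = 10, y in [6, 7]  -> 2 point(s)
  x = 12: RHS = 0, y in [0]  -> 1 point(s)
Affine points: 11. Add the point at infinity: total = 12.

#E(F_13) = 12


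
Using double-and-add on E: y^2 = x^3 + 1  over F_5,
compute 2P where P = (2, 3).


k = 2 = 10_2 (binary, LSB first: 01)
Double-and-add from P = (2, 3):
  bit 0 = 0: acc unchanged = O
  bit 1 = 1: acc = O + (0, 1) = (0, 1)

2P = (0, 1)


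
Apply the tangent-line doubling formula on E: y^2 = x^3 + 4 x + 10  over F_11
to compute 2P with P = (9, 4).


Doubling: s = (3 x1^2 + a) / (2 y1)
s = (3*9^2 + 4) / (2*4) mod 11 = 2
x3 = s^2 - 2 x1 mod 11 = 2^2 - 2*9 = 8
y3 = s (x1 - x3) - y1 mod 11 = 2 * (9 - 8) - 4 = 9

2P = (8, 9)


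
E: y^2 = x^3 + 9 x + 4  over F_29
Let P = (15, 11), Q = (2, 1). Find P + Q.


P != Q, so use the chord formula.
s = (y2 - y1) / (x2 - x1) = (19) / (16) mod 29 = 3
x3 = s^2 - x1 - x2 mod 29 = 3^2 - 15 - 2 = 21
y3 = s (x1 - x3) - y1 mod 29 = 3 * (15 - 21) - 11 = 0

P + Q = (21, 0)


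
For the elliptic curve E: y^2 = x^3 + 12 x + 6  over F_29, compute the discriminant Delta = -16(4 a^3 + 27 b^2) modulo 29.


4 a^3 + 27 b^2 = 4*12^3 + 27*6^2 = 6912 + 972 = 7884
Delta = -16 * (7884) = -126144
Delta mod 29 = 6

Delta = 6 (mod 29)


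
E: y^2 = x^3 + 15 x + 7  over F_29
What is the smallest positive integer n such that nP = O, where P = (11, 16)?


Compute successive multiples of P until we hit O:
  1P = (11, 16)
  2P = (20, 10)
  3P = (21, 10)
  4P = (2, 25)
  5P = (17, 19)
  6P = (23, 7)
  7P = (1, 20)
  8P = (16, 15)
  ... (continuing to 39P)
  39P = O

ord(P) = 39


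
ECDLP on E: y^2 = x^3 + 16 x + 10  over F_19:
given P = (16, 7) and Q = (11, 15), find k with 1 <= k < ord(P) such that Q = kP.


Enumerate multiples of P until we hit Q = (11, 15):
  1P = (16, 7)
  2P = (7, 3)
  3P = (3, 3)
  4P = (11, 15)
Match found at i = 4.

k = 4


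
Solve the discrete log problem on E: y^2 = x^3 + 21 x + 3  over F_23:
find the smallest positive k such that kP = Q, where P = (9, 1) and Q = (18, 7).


Enumerate multiples of P until we hit Q = (18, 7):
  1P = (9, 1)
  2P = (18, 7)
Match found at i = 2.

k = 2


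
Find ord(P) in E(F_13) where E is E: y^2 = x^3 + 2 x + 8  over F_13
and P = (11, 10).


Compute successive multiples of P until we hit O:
  1P = (11, 10)
  2P = (8, 9)
  3P = (10, 12)
  4P = (9, 12)
  5P = (7, 12)
  6P = (5, 0)
  7P = (7, 1)
  8P = (9, 1)
  ... (continuing to 12P)
  12P = O

ord(P) = 12


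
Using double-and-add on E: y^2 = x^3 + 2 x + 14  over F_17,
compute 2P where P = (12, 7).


k = 2 = 10_2 (binary, LSB first: 01)
Double-and-add from P = (12, 7):
  bit 0 = 0: acc unchanged = O
  bit 1 = 1: acc = O + (2, 14) = (2, 14)

2P = (2, 14)


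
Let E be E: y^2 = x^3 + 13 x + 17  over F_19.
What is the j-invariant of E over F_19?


Delta = -16(4 a^3 + 27 b^2) mod 19 = 12
-1728 * (4 a)^3 = -1728 * (4*13)^3 mod 19 = 8
j = 8 * 12^(-1) mod 19 = 7

j = 7 (mod 19)


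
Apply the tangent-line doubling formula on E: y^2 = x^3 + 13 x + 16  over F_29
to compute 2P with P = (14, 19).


Doubling: s = (3 x1^2 + a) / (2 y1)
s = (3*14^2 + 13) / (2*19) mod 29 = 12
x3 = s^2 - 2 x1 mod 29 = 12^2 - 2*14 = 0
y3 = s (x1 - x3) - y1 mod 29 = 12 * (14 - 0) - 19 = 4

2P = (0, 4)


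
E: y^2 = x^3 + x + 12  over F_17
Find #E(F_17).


For each x in F_17, count y with y^2 = x^3 + 1 x + 12 mod 17:
  x = 3: RHS = 8, y in [5, 12]  -> 2 point(s)
  x = 6: RHS = 13, y in [8, 9]  -> 2 point(s)
  x = 9: RHS = 2, y in [6, 11]  -> 2 point(s)
  x = 10: RHS = 2, y in [6, 11]  -> 2 point(s)
  x = 12: RHS = 1, y in [1, 16]  -> 2 point(s)
  x = 14: RHS = 16, y in [4, 13]  -> 2 point(s)
  x = 15: RHS = 2, y in [6, 11]  -> 2 point(s)
Affine points: 14. Add the point at infinity: total = 15.

#E(F_17) = 15


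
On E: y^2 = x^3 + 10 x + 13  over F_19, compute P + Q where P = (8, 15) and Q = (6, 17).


P != Q, so use the chord formula.
s = (y2 - y1) / (x2 - x1) = (2) / (17) mod 19 = 18
x3 = s^2 - x1 - x2 mod 19 = 18^2 - 8 - 6 = 6
y3 = s (x1 - x3) - y1 mod 19 = 18 * (8 - 6) - 15 = 2

P + Q = (6, 2)


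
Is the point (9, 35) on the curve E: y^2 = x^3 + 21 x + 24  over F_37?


Check whether y^2 = x^3 + 21 x + 24 (mod 37) for (x, y) = (9, 35).
LHS: y^2 = 35^2 mod 37 = 4
RHS: x^3 + 21 x + 24 = 9^3 + 21*9 + 24 mod 37 = 17
LHS != RHS

No, not on the curve


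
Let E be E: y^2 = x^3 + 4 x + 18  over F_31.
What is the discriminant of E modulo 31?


4 a^3 + 27 b^2 = 4*4^3 + 27*18^2 = 256 + 8748 = 9004
Delta = -16 * (9004) = -144064
Delta mod 31 = 24

Delta = 24 (mod 31)


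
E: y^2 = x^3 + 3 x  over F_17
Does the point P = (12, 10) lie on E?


Check whether y^2 = x^3 + 3 x + 0 (mod 17) for (x, y) = (12, 10).
LHS: y^2 = 10^2 mod 17 = 15
RHS: x^3 + 3 x + 0 = 12^3 + 3*12 + 0 mod 17 = 13
LHS != RHS

No, not on the curve


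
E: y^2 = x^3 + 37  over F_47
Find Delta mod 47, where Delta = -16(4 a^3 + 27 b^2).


4 a^3 + 27 b^2 = 4*0^3 + 27*37^2 = 0 + 36963 = 36963
Delta = -16 * (36963) = -591408
Delta mod 47 = 40

Delta = 40 (mod 47)


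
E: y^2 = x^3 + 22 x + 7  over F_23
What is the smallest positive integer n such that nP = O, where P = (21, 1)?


Compute successive multiples of P until we hit O:
  1P = (21, 1)
  2P = (17, 21)
  3P = (10, 13)
  4P = (16, 4)
  5P = (2, 6)
  6P = (3, 10)
  7P = (5, 14)
  8P = (15, 20)
  ... (continuing to 28P)
  28P = O

ord(P) = 28


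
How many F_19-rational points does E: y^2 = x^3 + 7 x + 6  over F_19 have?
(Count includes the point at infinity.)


For each x in F_19, count y with y^2 = x^3 + 7 x + 6 mod 19:
  x = 0: RHS = 6, y in [5, 14]  -> 2 point(s)
  x = 2: RHS = 9, y in [3, 16]  -> 2 point(s)
  x = 3: RHS = 16, y in [4, 15]  -> 2 point(s)
  x = 6: RHS = 17, y in [6, 13]  -> 2 point(s)
  x = 8: RHS = 4, y in [2, 17]  -> 2 point(s)
  x = 9: RHS = 0, y in [0]  -> 1 point(s)
  x = 14: RHS = 17, y in [6, 13]  -> 2 point(s)
  x = 15: RHS = 9, y in [3, 16]  -> 2 point(s)
  x = 18: RHS = 17, y in [6, 13]  -> 2 point(s)
Affine points: 17. Add the point at infinity: total = 18.

#E(F_19) = 18


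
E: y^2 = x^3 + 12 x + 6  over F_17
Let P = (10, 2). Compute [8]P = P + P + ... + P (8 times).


k = 8 = 1000_2 (binary, LSB first: 0001)
Double-and-add from P = (10, 2):
  bit 0 = 0: acc unchanged = O
  bit 1 = 0: acc unchanged = O
  bit 2 = 0: acc unchanged = O
  bit 3 = 1: acc = O + (1, 6) = (1, 6)

8P = (1, 6)


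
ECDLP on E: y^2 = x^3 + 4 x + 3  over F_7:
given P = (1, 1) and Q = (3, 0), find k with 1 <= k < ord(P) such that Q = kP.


Enumerate multiples of P until we hit Q = (3, 0):
  1P = (1, 1)
  2P = (5, 6)
  3P = (3, 0)
Match found at i = 3.

k = 3


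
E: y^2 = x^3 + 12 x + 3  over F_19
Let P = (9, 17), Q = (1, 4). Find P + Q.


P != Q, so use the chord formula.
s = (y2 - y1) / (x2 - x1) = (6) / (11) mod 19 = 4
x3 = s^2 - x1 - x2 mod 19 = 4^2 - 9 - 1 = 6
y3 = s (x1 - x3) - y1 mod 19 = 4 * (9 - 6) - 17 = 14

P + Q = (6, 14)


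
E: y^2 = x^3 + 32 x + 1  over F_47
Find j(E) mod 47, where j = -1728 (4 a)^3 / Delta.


Delta = -16(4 a^3 + 27 b^2) mod 47 = 26
-1728 * (4 a)^3 = -1728 * (4*32)^3 mod 47 = 38
j = 38 * 26^(-1) mod 47 = 34

j = 34 (mod 47)


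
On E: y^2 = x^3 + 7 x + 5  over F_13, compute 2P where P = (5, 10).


Doubling: s = (3 x1^2 + a) / (2 y1)
s = (3*5^2 + 7) / (2*10) mod 13 = 8
x3 = s^2 - 2 x1 mod 13 = 8^2 - 2*5 = 2
y3 = s (x1 - x3) - y1 mod 13 = 8 * (5 - 2) - 10 = 1

2P = (2, 1)


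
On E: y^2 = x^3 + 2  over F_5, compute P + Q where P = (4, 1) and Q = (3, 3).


P != Q, so use the chord formula.
s = (y2 - y1) / (x2 - x1) = (2) / (4) mod 5 = 3
x3 = s^2 - x1 - x2 mod 5 = 3^2 - 4 - 3 = 2
y3 = s (x1 - x3) - y1 mod 5 = 3 * (4 - 2) - 1 = 0

P + Q = (2, 0)


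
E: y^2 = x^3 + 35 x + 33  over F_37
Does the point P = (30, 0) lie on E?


Check whether y^2 = x^3 + 35 x + 33 (mod 37) for (x, y) = (30, 0).
LHS: y^2 = 0^2 mod 37 = 0
RHS: x^3 + 35 x + 33 = 30^3 + 35*30 + 33 mod 37 = 0
LHS = RHS

Yes, on the curve


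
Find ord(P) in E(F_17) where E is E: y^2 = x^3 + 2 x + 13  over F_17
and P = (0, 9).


Compute successive multiples of P until we hit O:
  1P = (0, 9)
  2P = (4, 0)
  3P = (0, 8)
  4P = O

ord(P) = 4


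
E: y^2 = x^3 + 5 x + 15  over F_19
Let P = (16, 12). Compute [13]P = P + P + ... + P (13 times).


k = 13 = 1101_2 (binary, LSB first: 1011)
Double-and-add from P = (16, 12):
  bit 0 = 1: acc = O + (16, 12) = (16, 12)
  bit 1 = 0: acc unchanged = (16, 12)
  bit 2 = 1: acc = (16, 12) + (14, 13) = (13, 15)
  bit 3 = 1: acc = (13, 15) + (8, 4) = (15, 11)

13P = (15, 11)


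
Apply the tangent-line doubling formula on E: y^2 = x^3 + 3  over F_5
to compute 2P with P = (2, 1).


Doubling: s = (3 x1^2 + a) / (2 y1)
s = (3*2^2 + 0) / (2*1) mod 5 = 1
x3 = s^2 - 2 x1 mod 5 = 1^2 - 2*2 = 2
y3 = s (x1 - x3) - y1 mod 5 = 1 * (2 - 2) - 1 = 4

2P = (2, 4)


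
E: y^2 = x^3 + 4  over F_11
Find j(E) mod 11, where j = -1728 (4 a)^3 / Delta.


Delta = -16(4 a^3 + 27 b^2) mod 11 = 7
-1728 * (4 a)^3 = -1728 * (4*0)^3 mod 11 = 0
j = 0 * 7^(-1) mod 11 = 0

j = 0 (mod 11)


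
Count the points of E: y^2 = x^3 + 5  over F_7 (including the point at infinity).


For each x in F_7, count y with y^2 = x^3 + 0 x + 5 mod 7:
  x = 3: RHS = 4, y in [2, 5]  -> 2 point(s)
  x = 5: RHS = 4, y in [2, 5]  -> 2 point(s)
  x = 6: RHS = 4, y in [2, 5]  -> 2 point(s)
Affine points: 6. Add the point at infinity: total = 7.

#E(F_7) = 7


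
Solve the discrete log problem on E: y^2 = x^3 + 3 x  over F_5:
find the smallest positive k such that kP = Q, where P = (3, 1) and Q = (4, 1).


Enumerate multiples of P until we hit Q = (4, 1):
  1P = (3, 1)
  2P = (4, 4)
  3P = (2, 2)
  4P = (1, 2)
  5P = (0, 0)
  6P = (1, 3)
  7P = (2, 3)
  8P = (4, 1)
Match found at i = 8.

k = 8


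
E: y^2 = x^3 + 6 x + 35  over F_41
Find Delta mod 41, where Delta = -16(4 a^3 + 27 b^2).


4 a^3 + 27 b^2 = 4*6^3 + 27*35^2 = 864 + 33075 = 33939
Delta = -16 * (33939) = -543024
Delta mod 41 = 21

Delta = 21 (mod 41)


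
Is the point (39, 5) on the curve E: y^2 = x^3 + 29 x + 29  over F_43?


Check whether y^2 = x^3 + 29 x + 29 (mod 43) for (x, y) = (39, 5).
LHS: y^2 = 5^2 mod 43 = 25
RHS: x^3 + 29 x + 29 = 39^3 + 29*39 + 29 mod 43 = 21
LHS != RHS

No, not on the curve


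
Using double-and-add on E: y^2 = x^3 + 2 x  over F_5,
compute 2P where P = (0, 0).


k = 2 = 10_2 (binary, LSB first: 01)
Double-and-add from P = (0, 0):
  bit 0 = 0: acc unchanged = O
  bit 1 = 1: acc = O + O = O

2P = O


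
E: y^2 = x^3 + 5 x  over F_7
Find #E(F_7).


For each x in F_7, count y with y^2 = x^3 + 5 x + 0 mod 7:
  x = 0: RHS = 0, y in [0]  -> 1 point(s)
  x = 2: RHS = 4, y in [2, 5]  -> 2 point(s)
  x = 3: RHS = 0, y in [0]  -> 1 point(s)
  x = 4: RHS = 0, y in [0]  -> 1 point(s)
  x = 6: RHS = 1, y in [1, 6]  -> 2 point(s)
Affine points: 7. Add the point at infinity: total = 8.

#E(F_7) = 8


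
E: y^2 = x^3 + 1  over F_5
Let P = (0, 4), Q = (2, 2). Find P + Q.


P != Q, so use the chord formula.
s = (y2 - y1) / (x2 - x1) = (3) / (2) mod 5 = 4
x3 = s^2 - x1 - x2 mod 5 = 4^2 - 0 - 2 = 4
y3 = s (x1 - x3) - y1 mod 5 = 4 * (0 - 4) - 4 = 0

P + Q = (4, 0)


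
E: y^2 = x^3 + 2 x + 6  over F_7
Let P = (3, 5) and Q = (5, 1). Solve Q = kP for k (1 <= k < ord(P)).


Enumerate multiples of P until we hit Q = (5, 1):
  1P = (3, 5)
  2P = (5, 6)
  3P = (1, 3)
  4P = (4, 1)
  5P = (2, 5)
  6P = (2, 2)
  7P = (4, 6)
  8P = (1, 4)
  9P = (5, 1)
Match found at i = 9.

k = 9


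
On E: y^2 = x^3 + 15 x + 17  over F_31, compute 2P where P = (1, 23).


Doubling: s = (3 x1^2 + a) / (2 y1)
s = (3*1^2 + 15) / (2*23) mod 31 = 26
x3 = s^2 - 2 x1 mod 31 = 26^2 - 2*1 = 23
y3 = s (x1 - x3) - y1 mod 31 = 26 * (1 - 23) - 23 = 25

2P = (23, 25)


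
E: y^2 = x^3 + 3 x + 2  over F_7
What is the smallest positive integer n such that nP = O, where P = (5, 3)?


Compute successive multiples of P until we hit O:
  1P = (5, 3)
  2P = (5, 4)
  3P = O

ord(P) = 3


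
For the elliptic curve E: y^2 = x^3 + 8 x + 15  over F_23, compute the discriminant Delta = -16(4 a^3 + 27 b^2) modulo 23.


4 a^3 + 27 b^2 = 4*8^3 + 27*15^2 = 2048 + 6075 = 8123
Delta = -16 * (8123) = -129968
Delta mod 23 = 5

Delta = 5 (mod 23)


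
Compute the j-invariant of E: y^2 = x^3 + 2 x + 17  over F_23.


Delta = -16(4 a^3 + 27 b^2) mod 23 = 13
-1728 * (4 a)^3 = -1728 * (4*2)^3 mod 23 = 5
j = 5 * 13^(-1) mod 23 = 11

j = 11 (mod 23)


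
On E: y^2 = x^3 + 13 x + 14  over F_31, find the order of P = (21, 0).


Compute successive multiples of P until we hit O:
  1P = (21, 0)
  2P = O

ord(P) = 2


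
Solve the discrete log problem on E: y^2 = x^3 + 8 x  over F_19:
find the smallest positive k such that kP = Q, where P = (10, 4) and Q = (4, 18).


Enumerate multiples of P until we hit Q = (4, 18):
  1P = (10, 4)
  2P = (4, 18)
Match found at i = 2.

k = 2


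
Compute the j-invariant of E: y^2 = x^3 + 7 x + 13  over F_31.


Delta = -16(4 a^3 + 27 b^2) mod 31 = 24
-1728 * (4 a)^3 = -1728 * (4*7)^3 mod 31 = 1
j = 1 * 24^(-1) mod 31 = 22

j = 22 (mod 31)


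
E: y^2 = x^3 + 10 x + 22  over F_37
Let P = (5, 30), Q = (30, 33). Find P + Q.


P != Q, so use the chord formula.
s = (y2 - y1) / (x2 - x1) = (3) / (25) mod 37 = 9
x3 = s^2 - x1 - x2 mod 37 = 9^2 - 5 - 30 = 9
y3 = s (x1 - x3) - y1 mod 37 = 9 * (5 - 9) - 30 = 8

P + Q = (9, 8)


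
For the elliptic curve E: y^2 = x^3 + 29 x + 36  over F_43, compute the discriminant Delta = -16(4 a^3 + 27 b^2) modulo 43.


4 a^3 + 27 b^2 = 4*29^3 + 27*36^2 = 97556 + 34992 = 132548
Delta = -16 * (132548) = -2120768
Delta mod 43 = 35

Delta = 35 (mod 43)


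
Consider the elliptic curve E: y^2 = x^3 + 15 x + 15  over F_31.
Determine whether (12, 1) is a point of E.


Check whether y^2 = x^3 + 15 x + 15 (mod 31) for (x, y) = (12, 1).
LHS: y^2 = 1^2 mod 31 = 1
RHS: x^3 + 15 x + 15 = 12^3 + 15*12 + 15 mod 31 = 1
LHS = RHS

Yes, on the curve


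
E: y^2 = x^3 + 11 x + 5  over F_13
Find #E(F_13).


For each x in F_13, count y with y^2 = x^3 + 11 x + 5 mod 13:
  x = 1: RHS = 4, y in [2, 11]  -> 2 point(s)
  x = 2: RHS = 9, y in [3, 10]  -> 2 point(s)
  x = 3: RHS = 0, y in [0]  -> 1 point(s)
  x = 4: RHS = 9, y in [3, 10]  -> 2 point(s)
  x = 5: RHS = 3, y in [4, 9]  -> 2 point(s)
  x = 6: RHS = 1, y in [1, 12]  -> 2 point(s)
  x = 7: RHS = 9, y in [3, 10]  -> 2 point(s)
  x = 9: RHS = 1, y in [1, 12]  -> 2 point(s)
  x = 10: RHS = 10, y in [6, 7]  -> 2 point(s)
  x = 11: RHS = 1, y in [1, 12]  -> 2 point(s)
Affine points: 19. Add the point at infinity: total = 20.

#E(F_13) = 20


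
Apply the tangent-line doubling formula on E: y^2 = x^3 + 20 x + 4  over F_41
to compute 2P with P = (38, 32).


Doubling: s = (3 x1^2 + a) / (2 y1)
s = (3*38^2 + 20) / (2*32) mod 41 = 27
x3 = s^2 - 2 x1 mod 41 = 27^2 - 2*38 = 38
y3 = s (x1 - x3) - y1 mod 41 = 27 * (38 - 38) - 32 = 9

2P = (38, 9)


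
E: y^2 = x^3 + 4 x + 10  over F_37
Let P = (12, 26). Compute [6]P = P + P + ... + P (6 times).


k = 6 = 110_2 (binary, LSB first: 011)
Double-and-add from P = (12, 26):
  bit 0 = 0: acc unchanged = O
  bit 1 = 1: acc = O + (22, 4) = (22, 4)
  bit 2 = 1: acc = (22, 4) + (2, 10) = (29, 24)

6P = (29, 24)


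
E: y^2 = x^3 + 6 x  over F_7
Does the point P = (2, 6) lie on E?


Check whether y^2 = x^3 + 6 x + 0 (mod 7) for (x, y) = (2, 6).
LHS: y^2 = 6^2 mod 7 = 1
RHS: x^3 + 6 x + 0 = 2^3 + 6*2 + 0 mod 7 = 6
LHS != RHS

No, not on the curve


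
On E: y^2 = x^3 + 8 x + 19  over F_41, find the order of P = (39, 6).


Compute successive multiples of P until we hit O:
  1P = (39, 6)
  2P = (25, 31)
  3P = (26, 3)
  4P = (27, 22)
  5P = (36, 31)
  6P = (40, 16)
  7P = (21, 10)
  8P = (18, 3)
  ... (continuing to 52P)
  52P = O

ord(P) = 52


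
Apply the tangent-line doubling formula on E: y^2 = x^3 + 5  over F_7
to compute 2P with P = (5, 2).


Doubling: s = (3 x1^2 + a) / (2 y1)
s = (3*5^2 + 0) / (2*2) mod 7 = 3
x3 = s^2 - 2 x1 mod 7 = 3^2 - 2*5 = 6
y3 = s (x1 - x3) - y1 mod 7 = 3 * (5 - 6) - 2 = 2

2P = (6, 2)


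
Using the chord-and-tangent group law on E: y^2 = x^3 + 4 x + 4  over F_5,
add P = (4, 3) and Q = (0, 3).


P != Q, so use the chord formula.
s = (y2 - y1) / (x2 - x1) = (0) / (1) mod 5 = 0
x3 = s^2 - x1 - x2 mod 5 = 0^2 - 4 - 0 = 1
y3 = s (x1 - x3) - y1 mod 5 = 0 * (4 - 1) - 3 = 2

P + Q = (1, 2)


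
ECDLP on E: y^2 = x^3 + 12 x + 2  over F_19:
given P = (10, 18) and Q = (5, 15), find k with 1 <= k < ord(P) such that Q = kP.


Enumerate multiples of P until we hit Q = (5, 15):
  1P = (10, 18)
  2P = (15, 2)
  3P = (5, 4)
  4P = (5, 15)
Match found at i = 4.

k = 4


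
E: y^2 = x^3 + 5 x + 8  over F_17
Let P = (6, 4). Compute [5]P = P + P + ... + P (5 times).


k = 5 = 101_2 (binary, LSB first: 101)
Double-and-add from P = (6, 4):
  bit 0 = 1: acc = O + (6, 4) = (6, 4)
  bit 1 = 0: acc unchanged = (6, 4)
  bit 2 = 1: acc = (6, 4) + (10, 2) = (14, 0)

5P = (14, 0)


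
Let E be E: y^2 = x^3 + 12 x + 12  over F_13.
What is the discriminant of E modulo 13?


4 a^3 + 27 b^2 = 4*12^3 + 27*12^2 = 6912 + 3888 = 10800
Delta = -16 * (10800) = -172800
Delta mod 13 = 9

Delta = 9 (mod 13)


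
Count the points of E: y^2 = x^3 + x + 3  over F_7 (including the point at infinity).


For each x in F_7, count y with y^2 = x^3 + 1 x + 3 mod 7:
  x = 4: RHS = 1, y in [1, 6]  -> 2 point(s)
  x = 5: RHS = 0, y in [0]  -> 1 point(s)
  x = 6: RHS = 1, y in [1, 6]  -> 2 point(s)
Affine points: 5. Add the point at infinity: total = 6.

#E(F_7) = 6


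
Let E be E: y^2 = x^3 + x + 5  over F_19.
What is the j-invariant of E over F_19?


Delta = -16(4 a^3 + 27 b^2) mod 19 = 4
-1728 * (4 a)^3 = -1728 * (4*1)^3 mod 19 = 7
j = 7 * 4^(-1) mod 19 = 16

j = 16 (mod 19)


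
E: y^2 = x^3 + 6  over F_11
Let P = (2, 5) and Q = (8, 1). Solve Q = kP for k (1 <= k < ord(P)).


Enumerate multiples of P until we hit Q = (8, 1):
  1P = (2, 5)
  2P = (8, 1)
Match found at i = 2.

k = 2


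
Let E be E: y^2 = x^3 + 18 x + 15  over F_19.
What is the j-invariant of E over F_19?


Delta = -16(4 a^3 + 27 b^2) mod 19 = 11
-1728 * (4 a)^3 = -1728 * (4*18)^3 mod 19 = 12
j = 12 * 11^(-1) mod 19 = 8

j = 8 (mod 19)


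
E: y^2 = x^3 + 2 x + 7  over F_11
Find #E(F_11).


For each x in F_11, count y with y^2 = x^3 + 2 x + 7 mod 11:
  x = 6: RHS = 4, y in [2, 9]  -> 2 point(s)
  x = 7: RHS = 1, y in [1, 10]  -> 2 point(s)
  x = 10: RHS = 4, y in [2, 9]  -> 2 point(s)
Affine points: 6. Add the point at infinity: total = 7.

#E(F_11) = 7


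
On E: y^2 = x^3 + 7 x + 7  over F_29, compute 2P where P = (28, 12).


Doubling: s = (3 x1^2 + a) / (2 y1)
s = (3*28^2 + 7) / (2*12) mod 29 = 27
x3 = s^2 - 2 x1 mod 29 = 27^2 - 2*28 = 6
y3 = s (x1 - x3) - y1 mod 29 = 27 * (28 - 6) - 12 = 2

2P = (6, 2)


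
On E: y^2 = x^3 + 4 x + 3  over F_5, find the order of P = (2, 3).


Compute successive multiples of P until we hit O:
  1P = (2, 3)
  2P = (2, 2)
  3P = O

ord(P) = 3


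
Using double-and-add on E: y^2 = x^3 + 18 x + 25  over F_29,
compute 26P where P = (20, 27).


k = 26 = 11010_2 (binary, LSB first: 01011)
Double-and-add from P = (20, 27):
  bit 0 = 0: acc unchanged = O
  bit 1 = 1: acc = O + (18, 2) = (18, 2)
  bit 2 = 0: acc unchanged = (18, 2)
  bit 3 = 1: acc = (18, 2) + (6, 28) = (25, 18)
  bit 4 = 1: acc = (25, 18) + (13, 7) = (15, 25)

26P = (15, 25)


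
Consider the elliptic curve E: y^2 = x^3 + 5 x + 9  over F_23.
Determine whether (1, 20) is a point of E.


Check whether y^2 = x^3 + 5 x + 9 (mod 23) for (x, y) = (1, 20).
LHS: y^2 = 20^2 mod 23 = 9
RHS: x^3 + 5 x + 9 = 1^3 + 5*1 + 9 mod 23 = 15
LHS != RHS

No, not on the curve


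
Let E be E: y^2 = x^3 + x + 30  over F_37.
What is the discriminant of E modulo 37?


4 a^3 + 27 b^2 = 4*1^3 + 27*30^2 = 4 + 24300 = 24304
Delta = -16 * (24304) = -388864
Delta mod 37 = 6

Delta = 6 (mod 37)


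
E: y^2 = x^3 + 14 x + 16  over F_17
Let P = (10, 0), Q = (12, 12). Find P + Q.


P != Q, so use the chord formula.
s = (y2 - y1) / (x2 - x1) = (12) / (2) mod 17 = 6
x3 = s^2 - x1 - x2 mod 17 = 6^2 - 10 - 12 = 14
y3 = s (x1 - x3) - y1 mod 17 = 6 * (10 - 14) - 0 = 10

P + Q = (14, 10)


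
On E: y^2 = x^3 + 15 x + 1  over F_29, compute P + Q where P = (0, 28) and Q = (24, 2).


P != Q, so use the chord formula.
s = (y2 - y1) / (x2 - x1) = (3) / (24) mod 29 = 11
x3 = s^2 - x1 - x2 mod 29 = 11^2 - 0 - 24 = 10
y3 = s (x1 - x3) - y1 mod 29 = 11 * (0 - 10) - 28 = 7

P + Q = (10, 7)


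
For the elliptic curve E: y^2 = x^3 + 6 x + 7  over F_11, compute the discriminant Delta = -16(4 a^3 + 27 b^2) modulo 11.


4 a^3 + 27 b^2 = 4*6^3 + 27*7^2 = 864 + 1323 = 2187
Delta = -16 * (2187) = -34992
Delta mod 11 = 10

Delta = 10 (mod 11)


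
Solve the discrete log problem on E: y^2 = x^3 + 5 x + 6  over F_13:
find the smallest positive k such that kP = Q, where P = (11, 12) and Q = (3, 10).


Enumerate multiples of P until we hit Q = (3, 10):
  1P = (11, 12)
  2P = (8, 8)
  3P = (3, 3)
  4P = (9, 0)
  5P = (3, 10)
Match found at i = 5.

k = 5


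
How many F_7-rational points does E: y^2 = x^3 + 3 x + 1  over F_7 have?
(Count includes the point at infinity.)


For each x in F_7, count y with y^2 = x^3 + 3 x + 1 mod 7:
  x = 0: RHS = 1, y in [1, 6]  -> 2 point(s)
  x = 2: RHS = 1, y in [1, 6]  -> 2 point(s)
  x = 3: RHS = 2, y in [3, 4]  -> 2 point(s)
  x = 4: RHS = 0, y in [0]  -> 1 point(s)
  x = 5: RHS = 1, y in [1, 6]  -> 2 point(s)
  x = 6: RHS = 4, y in [2, 5]  -> 2 point(s)
Affine points: 11. Add the point at infinity: total = 12.

#E(F_7) = 12


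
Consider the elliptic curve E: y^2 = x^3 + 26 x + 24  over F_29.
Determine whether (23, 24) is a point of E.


Check whether y^2 = x^3 + 26 x + 24 (mod 29) for (x, y) = (23, 24).
LHS: y^2 = 24^2 mod 29 = 25
RHS: x^3 + 26 x + 24 = 23^3 + 26*23 + 24 mod 29 = 0
LHS != RHS

No, not on the curve


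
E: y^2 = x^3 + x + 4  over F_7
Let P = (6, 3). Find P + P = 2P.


Doubling: s = (3 x1^2 + a) / (2 y1)
s = (3*6^2 + 1) / (2*3) mod 7 = 3
x3 = s^2 - 2 x1 mod 7 = 3^2 - 2*6 = 4
y3 = s (x1 - x3) - y1 mod 7 = 3 * (6 - 4) - 3 = 3

2P = (4, 3)


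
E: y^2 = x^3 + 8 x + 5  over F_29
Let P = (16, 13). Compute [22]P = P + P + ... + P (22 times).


k = 22 = 10110_2 (binary, LSB first: 01101)
Double-and-add from P = (16, 13):
  bit 0 = 0: acc unchanged = O
  bit 1 = 1: acc = O + (25, 24) = (25, 24)
  bit 2 = 1: acc = (25, 24) + (15, 7) = (9, 9)
  bit 3 = 0: acc unchanged = (9, 9)
  bit 4 = 1: acc = (9, 9) + (8, 28) = (25, 5)

22P = (25, 5)


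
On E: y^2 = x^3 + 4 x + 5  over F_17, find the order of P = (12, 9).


Compute successive multiples of P until we hit O:
  1P = (12, 9)
  2P = (12, 8)
  3P = O

ord(P) = 3


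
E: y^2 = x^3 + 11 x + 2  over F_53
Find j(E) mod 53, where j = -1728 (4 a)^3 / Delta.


Delta = -16(4 a^3 + 27 b^2) mod 53 = 8
-1728 * (4 a)^3 = -1728 * (4*11)^3 mod 53 = 8
j = 8 * 8^(-1) mod 53 = 1

j = 1 (mod 53)


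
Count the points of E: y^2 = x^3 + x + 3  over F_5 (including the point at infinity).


For each x in F_5, count y with y^2 = x^3 + 1 x + 3 mod 5:
  x = 1: RHS = 0, y in [0]  -> 1 point(s)
  x = 4: RHS = 1, y in [1, 4]  -> 2 point(s)
Affine points: 3. Add the point at infinity: total = 4.

#E(F_5) = 4


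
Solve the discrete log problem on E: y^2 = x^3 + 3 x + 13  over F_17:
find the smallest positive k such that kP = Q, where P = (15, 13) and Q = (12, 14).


Enumerate multiples of P until we hit Q = (12, 14):
  1P = (15, 13)
  2P = (3, 7)
  3P = (12, 14)
Match found at i = 3.

k = 3


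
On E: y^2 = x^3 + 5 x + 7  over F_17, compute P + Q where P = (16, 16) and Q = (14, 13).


P != Q, so use the chord formula.
s = (y2 - y1) / (x2 - x1) = (14) / (15) mod 17 = 10
x3 = s^2 - x1 - x2 mod 17 = 10^2 - 16 - 14 = 2
y3 = s (x1 - x3) - y1 mod 17 = 10 * (16 - 2) - 16 = 5

P + Q = (2, 5)


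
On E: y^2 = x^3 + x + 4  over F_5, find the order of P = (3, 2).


Compute successive multiples of P until we hit O:
  1P = (3, 2)
  2P = (3, 3)
  3P = O

ord(P) = 3


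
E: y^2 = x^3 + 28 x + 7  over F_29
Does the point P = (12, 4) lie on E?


Check whether y^2 = x^3 + 28 x + 7 (mod 29) for (x, y) = (12, 4).
LHS: y^2 = 4^2 mod 29 = 16
RHS: x^3 + 28 x + 7 = 12^3 + 28*12 + 7 mod 29 = 12
LHS != RHS

No, not on the curve


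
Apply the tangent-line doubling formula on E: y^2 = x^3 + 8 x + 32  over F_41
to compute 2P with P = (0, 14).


Doubling: s = (3 x1^2 + a) / (2 y1)
s = (3*0^2 + 8) / (2*14) mod 41 = 12
x3 = s^2 - 2 x1 mod 41 = 12^2 - 2*0 = 21
y3 = s (x1 - x3) - y1 mod 41 = 12 * (0 - 21) - 14 = 21

2P = (21, 21)


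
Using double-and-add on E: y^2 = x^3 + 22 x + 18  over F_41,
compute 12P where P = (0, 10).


k = 12 = 1100_2 (binary, LSB first: 0011)
Double-and-add from P = (0, 10):
  bit 0 = 0: acc unchanged = O
  bit 1 = 0: acc unchanged = O
  bit 2 = 1: acc = O + (22, 30) = (22, 30)
  bit 3 = 1: acc = (22, 30) + (17, 4) = (11, 19)

12P = (11, 19)


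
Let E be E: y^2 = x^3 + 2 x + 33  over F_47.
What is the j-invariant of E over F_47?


Delta = -16(4 a^3 + 27 b^2) mod 47 = 27
-1728 * (4 a)^3 = -1728 * (4*2)^3 mod 47 = 39
j = 39 * 27^(-1) mod 47 = 38

j = 38 (mod 47)


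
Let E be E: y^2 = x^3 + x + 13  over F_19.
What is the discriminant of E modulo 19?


4 a^3 + 27 b^2 = 4*1^3 + 27*13^2 = 4 + 4563 = 4567
Delta = -16 * (4567) = -73072
Delta mod 19 = 2

Delta = 2 (mod 19)


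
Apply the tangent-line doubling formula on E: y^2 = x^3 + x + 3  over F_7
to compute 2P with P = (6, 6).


Doubling: s = (3 x1^2 + a) / (2 y1)
s = (3*6^2 + 1) / (2*6) mod 7 = 5
x3 = s^2 - 2 x1 mod 7 = 5^2 - 2*6 = 6
y3 = s (x1 - x3) - y1 mod 7 = 5 * (6 - 6) - 6 = 1

2P = (6, 1)


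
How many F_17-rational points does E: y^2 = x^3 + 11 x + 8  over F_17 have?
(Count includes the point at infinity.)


For each x in F_17, count y with y^2 = x^3 + 11 x + 8 mod 17:
  x = 0: RHS = 8, y in [5, 12]  -> 2 point(s)
  x = 2: RHS = 4, y in [2, 15]  -> 2 point(s)
  x = 3: RHS = 0, y in [0]  -> 1 point(s)
  x = 5: RHS = 1, y in [1, 16]  -> 2 point(s)
  x = 6: RHS = 1, y in [1, 16]  -> 2 point(s)
  x = 8: RHS = 13, y in [8, 9]  -> 2 point(s)
  x = 10: RHS = 13, y in [8, 9]  -> 2 point(s)
  x = 11: RHS = 15, y in [7, 10]  -> 2 point(s)
  x = 12: RHS = 15, y in [7, 10]  -> 2 point(s)
  x = 13: RHS = 2, y in [6, 11]  -> 2 point(s)
  x = 14: RHS = 16, y in [4, 13]  -> 2 point(s)
  x = 16: RHS = 13, y in [8, 9]  -> 2 point(s)
Affine points: 23. Add the point at infinity: total = 24.

#E(F_17) = 24


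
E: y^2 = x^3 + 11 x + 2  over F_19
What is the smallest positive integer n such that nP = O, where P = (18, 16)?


Compute successive multiples of P until we hit O:
  1P = (18, 16)
  2P = (18, 3)
  3P = O

ord(P) = 3


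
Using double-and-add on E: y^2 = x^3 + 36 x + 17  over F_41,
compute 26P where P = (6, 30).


k = 26 = 11010_2 (binary, LSB first: 01011)
Double-and-add from P = (6, 30):
  bit 0 = 0: acc unchanged = O
  bit 1 = 1: acc = O + (20, 2) = (20, 2)
  bit 2 = 0: acc unchanged = (20, 2)
  bit 3 = 1: acc = (20, 2) + (35, 35) = (22, 10)
  bit 4 = 1: acc = (22, 10) + (33, 23) = (4, 15)

26P = (4, 15)


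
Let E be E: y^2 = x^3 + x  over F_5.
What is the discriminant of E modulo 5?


4 a^3 + 27 b^2 = 4*1^3 + 27*0^2 = 4 + 0 = 4
Delta = -16 * (4) = -64
Delta mod 5 = 1

Delta = 1 (mod 5)


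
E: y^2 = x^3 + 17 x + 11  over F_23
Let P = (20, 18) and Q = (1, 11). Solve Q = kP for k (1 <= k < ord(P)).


Enumerate multiples of P until we hit Q = (1, 11):
  1P = (20, 18)
  2P = (18, 10)
  3P = (1, 12)
  4P = (10, 13)
  5P = (22, 4)
  6P = (7, 6)
  7P = (14, 7)
  8P = (16, 20)
  9P = (16, 3)
  10P = (14, 16)
  11P = (7, 17)
  12P = (22, 19)
  13P = (10, 10)
  14P = (1, 11)
Match found at i = 14.

k = 14


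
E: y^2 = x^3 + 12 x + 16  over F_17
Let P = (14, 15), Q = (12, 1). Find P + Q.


P != Q, so use the chord formula.
s = (y2 - y1) / (x2 - x1) = (3) / (15) mod 17 = 7
x3 = s^2 - x1 - x2 mod 17 = 7^2 - 14 - 12 = 6
y3 = s (x1 - x3) - y1 mod 17 = 7 * (14 - 6) - 15 = 7

P + Q = (6, 7)


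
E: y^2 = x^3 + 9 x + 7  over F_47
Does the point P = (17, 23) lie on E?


Check whether y^2 = x^3 + 9 x + 7 (mod 47) for (x, y) = (17, 23).
LHS: y^2 = 23^2 mod 47 = 12
RHS: x^3 + 9 x + 7 = 17^3 + 9*17 + 7 mod 47 = 44
LHS != RHS

No, not on the curve


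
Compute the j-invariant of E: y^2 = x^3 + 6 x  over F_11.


Delta = -16(4 a^3 + 27 b^2) mod 11 = 3
-1728 * (4 a)^3 = -1728 * (4*6)^3 mod 11 = 3
j = 3 * 3^(-1) mod 11 = 1

j = 1 (mod 11)


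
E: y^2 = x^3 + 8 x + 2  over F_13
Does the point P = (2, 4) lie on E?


Check whether y^2 = x^3 + 8 x + 2 (mod 13) for (x, y) = (2, 4).
LHS: y^2 = 4^2 mod 13 = 3
RHS: x^3 + 8 x + 2 = 2^3 + 8*2 + 2 mod 13 = 0
LHS != RHS

No, not on the curve


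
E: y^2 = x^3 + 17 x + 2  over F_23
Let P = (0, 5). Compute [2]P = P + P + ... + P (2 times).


k = 2 = 10_2 (binary, LSB first: 01)
Double-and-add from P = (0, 5):
  bit 0 = 0: acc unchanged = O
  bit 1 = 1: acc = O + (16, 0) = (16, 0)

2P = (16, 0)


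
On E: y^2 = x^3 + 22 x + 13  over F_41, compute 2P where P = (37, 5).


Doubling: s = (3 x1^2 + a) / (2 y1)
s = (3*37^2 + 22) / (2*5) mod 41 = 7
x3 = s^2 - 2 x1 mod 41 = 7^2 - 2*37 = 16
y3 = s (x1 - x3) - y1 mod 41 = 7 * (37 - 16) - 5 = 19

2P = (16, 19)


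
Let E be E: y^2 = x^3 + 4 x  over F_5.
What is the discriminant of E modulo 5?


4 a^3 + 27 b^2 = 4*4^3 + 27*0^2 = 256 + 0 = 256
Delta = -16 * (256) = -4096
Delta mod 5 = 4

Delta = 4 (mod 5)


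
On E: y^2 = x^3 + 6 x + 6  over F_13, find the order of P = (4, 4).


Compute successive multiples of P until we hit O:
  1P = (4, 4)
  2P = (1, 0)
  3P = (4, 9)
  4P = O

ord(P) = 4


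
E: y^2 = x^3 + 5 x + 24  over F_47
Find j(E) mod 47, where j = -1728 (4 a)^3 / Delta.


Delta = -16(4 a^3 + 27 b^2) mod 47 = 23
-1728 * (4 a)^3 = -1728 * (4*5)^3 mod 47 = 16
j = 16 * 23^(-1) mod 47 = 15

j = 15 (mod 47)


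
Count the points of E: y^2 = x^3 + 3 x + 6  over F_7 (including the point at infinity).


For each x in F_7, count y with y^2 = x^3 + 3 x + 6 mod 7:
  x = 3: RHS = 0, y in [0]  -> 1 point(s)
  x = 6: RHS = 2, y in [3, 4]  -> 2 point(s)
Affine points: 3. Add the point at infinity: total = 4.

#E(F_7) = 4


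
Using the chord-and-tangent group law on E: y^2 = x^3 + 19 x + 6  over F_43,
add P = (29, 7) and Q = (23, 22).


P != Q, so use the chord formula.
s = (y2 - y1) / (x2 - x1) = (15) / (37) mod 43 = 19
x3 = s^2 - x1 - x2 mod 43 = 19^2 - 29 - 23 = 8
y3 = s (x1 - x3) - y1 mod 43 = 19 * (29 - 8) - 7 = 5

P + Q = (8, 5)


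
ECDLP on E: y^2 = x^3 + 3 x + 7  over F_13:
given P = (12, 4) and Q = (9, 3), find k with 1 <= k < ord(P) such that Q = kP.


Enumerate multiples of P until we hit Q = (9, 3):
  1P = (12, 4)
  2P = (5, 11)
  3P = (10, 7)
  4P = (3, 2)
  5P = (8, 7)
  6P = (9, 10)
  7P = (9, 3)
Match found at i = 7.

k = 7


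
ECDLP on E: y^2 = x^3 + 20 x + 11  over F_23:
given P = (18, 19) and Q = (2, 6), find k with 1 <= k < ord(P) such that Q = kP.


Enumerate multiples of P until we hit Q = (2, 6):
  1P = (18, 19)
  2P = (22, 17)
  3P = (12, 1)
  4P = (2, 6)
Match found at i = 4.

k = 4


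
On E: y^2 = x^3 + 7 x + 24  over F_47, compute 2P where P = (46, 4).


Doubling: s = (3 x1^2 + a) / (2 y1)
s = (3*46^2 + 7) / (2*4) mod 47 = 13
x3 = s^2 - 2 x1 mod 47 = 13^2 - 2*46 = 30
y3 = s (x1 - x3) - y1 mod 47 = 13 * (46 - 30) - 4 = 16

2P = (30, 16)
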